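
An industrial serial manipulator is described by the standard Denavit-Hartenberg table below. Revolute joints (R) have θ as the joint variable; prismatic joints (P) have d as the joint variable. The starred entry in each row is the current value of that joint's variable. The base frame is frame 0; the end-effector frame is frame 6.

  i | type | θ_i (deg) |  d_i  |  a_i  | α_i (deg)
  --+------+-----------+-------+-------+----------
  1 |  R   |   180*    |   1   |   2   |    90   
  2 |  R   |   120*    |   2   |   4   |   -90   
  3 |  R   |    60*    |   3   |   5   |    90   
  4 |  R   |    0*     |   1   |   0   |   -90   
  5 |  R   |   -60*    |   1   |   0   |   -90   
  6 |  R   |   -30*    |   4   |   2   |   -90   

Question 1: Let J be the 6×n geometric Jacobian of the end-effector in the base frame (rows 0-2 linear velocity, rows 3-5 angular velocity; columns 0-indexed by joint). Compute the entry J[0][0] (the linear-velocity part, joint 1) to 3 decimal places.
axis z_0 = ẑ; lever o_n−o_0 = (6.8792,-5.8301,6.3792)
cross product → J_v[:, 0] = (5.8301,6.8792,-0.0000)
J_ω[:, 0] = z_0
entry J[0][0] = 5.8301

5.830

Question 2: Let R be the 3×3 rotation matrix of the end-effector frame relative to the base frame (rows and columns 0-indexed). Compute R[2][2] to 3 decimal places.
0.866

End-effector z-axis (col 2 of R) = (-0.5000,-0.0000,0.8660)
R[2][2] = 0.8660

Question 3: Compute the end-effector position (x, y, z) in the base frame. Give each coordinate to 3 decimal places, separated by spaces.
after link 1: o_1 = (-2.0000, 0.0000, 1.0000)
after link 2: o_2 = (-0.0000, 2.0000, 4.4641)
after link 3: o_3 = (3.8481, -2.3301, 5.1292)
after link 4: o_4 = (4.2811, -1.8301, 5.8792)
after link 5: o_5 = (5.1471, -1.8301, 5.3792)
after link 6: o_6 = (6.8792, -5.8301, 6.3792)

6.879 -5.830 6.379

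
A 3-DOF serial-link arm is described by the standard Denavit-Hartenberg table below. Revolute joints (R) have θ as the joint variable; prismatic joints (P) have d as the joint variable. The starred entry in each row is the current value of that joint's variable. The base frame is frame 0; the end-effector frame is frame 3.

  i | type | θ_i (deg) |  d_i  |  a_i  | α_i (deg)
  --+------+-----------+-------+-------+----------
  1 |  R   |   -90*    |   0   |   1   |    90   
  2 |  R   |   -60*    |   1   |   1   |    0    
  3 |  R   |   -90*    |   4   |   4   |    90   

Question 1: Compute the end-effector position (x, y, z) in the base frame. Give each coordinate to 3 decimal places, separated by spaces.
-5.000 1.964 -2.866

after link 1: o_1 = (0.0000, -1.0000, 0.0000)
after link 2: o_2 = (-1.0000, -1.5000, -0.8660)
after link 3: o_3 = (-5.0000, 1.9641, -2.8660)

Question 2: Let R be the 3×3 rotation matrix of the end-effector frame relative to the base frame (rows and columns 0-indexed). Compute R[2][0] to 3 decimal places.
End-effector x-axis (col 0 of R) = (-0.0000,0.8660,-0.5000)
R[2][0] = -0.5000

-0.500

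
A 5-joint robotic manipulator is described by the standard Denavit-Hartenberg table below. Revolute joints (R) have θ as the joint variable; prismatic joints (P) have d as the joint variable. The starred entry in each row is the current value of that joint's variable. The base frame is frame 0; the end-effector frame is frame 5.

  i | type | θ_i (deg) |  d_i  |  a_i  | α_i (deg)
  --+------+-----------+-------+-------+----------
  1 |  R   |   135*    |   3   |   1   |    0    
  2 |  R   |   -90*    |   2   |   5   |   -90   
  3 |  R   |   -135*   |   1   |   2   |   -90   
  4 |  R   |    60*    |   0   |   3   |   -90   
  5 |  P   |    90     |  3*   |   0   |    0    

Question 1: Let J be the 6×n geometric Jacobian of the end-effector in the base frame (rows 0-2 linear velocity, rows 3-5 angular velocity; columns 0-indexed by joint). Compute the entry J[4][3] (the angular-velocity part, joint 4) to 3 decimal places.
axis z_3 = (0.5000,0.5000,0.7071); lever o_n−o_3 = (3.4468,-2.3487,-0.7765)
cross product → J_v[:, 3] = (1.2726,2.8255,-2.8978)
J_ω[:, 3] = z_3
entry J[4][3] = 0.5000

0.500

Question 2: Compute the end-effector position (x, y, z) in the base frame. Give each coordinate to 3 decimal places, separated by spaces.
after link 1: o_1 = (-0.7071, 0.7071, 3.0000)
after link 2: o_2 = (2.8284, 4.2426, 5.0000)
after link 3: o_3 = (1.1213, 3.9497, 6.4142)
after link 4: o_4 = (2.2084, 1.3626, 7.4749)
after link 5: o_5 = (4.5681, 1.6010, 5.6378)

4.568 1.601 5.638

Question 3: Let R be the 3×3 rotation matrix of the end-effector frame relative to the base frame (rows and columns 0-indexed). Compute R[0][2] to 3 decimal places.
0.787

End-effector z-axis (col 2 of R) = (0.7866,0.0795,-0.6124)
R[0][2] = 0.7866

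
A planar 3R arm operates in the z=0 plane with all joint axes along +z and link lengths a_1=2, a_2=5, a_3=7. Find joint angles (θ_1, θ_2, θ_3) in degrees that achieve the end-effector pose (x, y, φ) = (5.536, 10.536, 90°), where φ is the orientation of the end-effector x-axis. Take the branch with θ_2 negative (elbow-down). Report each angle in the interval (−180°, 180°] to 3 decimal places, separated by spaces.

65.108 -44.966 69.857

wrist centre = target − a_3·(cos φ, sin φ) = (5.5360, 3.5360)
cos θ_2 = (43.1506−2²−5²)/(2·2·5) = 0.7075; θ_2 = -44.9657° (elbow-down)
β = atan2(3.5360,5.5360) = 32.5675°; ψ = atan2(-3.5334,5.5376) = -32.5408°
θ_1 = β − ψ = 65.1083°
θ_3 = φ − θ_1 − θ_2 = 69.8574° (wrapped to (-180°,180°])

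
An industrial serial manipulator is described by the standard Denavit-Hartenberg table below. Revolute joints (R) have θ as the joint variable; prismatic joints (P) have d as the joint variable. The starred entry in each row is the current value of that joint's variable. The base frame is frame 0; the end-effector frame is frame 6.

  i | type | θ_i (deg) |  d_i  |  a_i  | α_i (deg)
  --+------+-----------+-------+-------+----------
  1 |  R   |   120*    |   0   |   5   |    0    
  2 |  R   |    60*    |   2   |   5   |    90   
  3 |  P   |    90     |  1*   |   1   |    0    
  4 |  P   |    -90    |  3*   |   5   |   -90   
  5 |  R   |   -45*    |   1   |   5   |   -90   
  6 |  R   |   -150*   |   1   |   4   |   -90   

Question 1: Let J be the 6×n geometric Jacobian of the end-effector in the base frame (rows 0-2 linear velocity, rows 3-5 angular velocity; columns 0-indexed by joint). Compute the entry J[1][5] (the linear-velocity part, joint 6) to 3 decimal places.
1.414

axis z_5 = (-0.7071,-0.7071,0.0000); lever o_n−o_5 = (1.7424,-3.1566,2.0000)
cross product → J_v[:, 5] = (-1.4142,1.4142,3.4641)
J_ω[:, 5] = z_5
entry J[1][5] = 1.4142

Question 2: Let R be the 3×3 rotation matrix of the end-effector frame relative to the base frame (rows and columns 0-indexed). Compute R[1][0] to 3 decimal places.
End-effector x-axis (col 0 of R) = (0.6124,-0.6124,0.5000)
R[1][0] = -0.6124

-0.612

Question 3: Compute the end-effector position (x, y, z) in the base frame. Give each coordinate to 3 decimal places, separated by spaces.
-14.293 8.709 6.000

after link 1: o_1 = (-2.5000, 4.3301, 0.0000)
after link 2: o_2 = (-7.5000, 4.3301, 2.0000)
after link 3: o_3 = (-7.5000, 5.3301, 3.0000)
after link 4: o_4 = (-12.5000, 8.3301, 3.0000)
after link 5: o_5 = (-16.0355, 11.8657, 4.0000)
after link 6: o_6 = (-14.2932, 8.7091, 6.0000)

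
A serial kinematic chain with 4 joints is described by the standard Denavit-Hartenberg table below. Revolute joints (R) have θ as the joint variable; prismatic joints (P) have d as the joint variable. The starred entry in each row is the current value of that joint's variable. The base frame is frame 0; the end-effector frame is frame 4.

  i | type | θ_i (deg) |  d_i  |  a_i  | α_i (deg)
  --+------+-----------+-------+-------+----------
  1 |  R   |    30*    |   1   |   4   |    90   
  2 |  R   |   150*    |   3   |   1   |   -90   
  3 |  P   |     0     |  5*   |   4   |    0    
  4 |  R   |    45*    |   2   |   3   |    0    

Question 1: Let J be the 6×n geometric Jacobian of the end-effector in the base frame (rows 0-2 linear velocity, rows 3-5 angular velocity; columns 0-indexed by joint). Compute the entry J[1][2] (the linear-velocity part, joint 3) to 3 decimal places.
-0.250

prismatic axis z_2 = (-0.4330,-0.2500,-0.8660)
J_v[:, 2] = z_2; J_ω[:, 2] = (0,0,0)
entry J[1][2] = -0.2500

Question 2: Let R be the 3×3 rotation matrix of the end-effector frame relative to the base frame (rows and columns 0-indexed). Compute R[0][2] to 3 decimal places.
End-effector z-axis (col 2 of R) = (-0.4330,-0.2500,-0.8660)
R[0][2] = -0.4330

-0.433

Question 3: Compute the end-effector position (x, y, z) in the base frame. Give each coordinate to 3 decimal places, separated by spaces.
-4.469 -3.595 -1.502

after link 1: o_1 = (3.4641, 2.0000, 1.0000)
after link 2: o_2 = (4.2141, -1.0311, 1.5000)
after link 3: o_3 = (-0.9510, -4.0131, -0.8301)
after link 4: o_4 = (-4.4686, -3.5946, -1.5015)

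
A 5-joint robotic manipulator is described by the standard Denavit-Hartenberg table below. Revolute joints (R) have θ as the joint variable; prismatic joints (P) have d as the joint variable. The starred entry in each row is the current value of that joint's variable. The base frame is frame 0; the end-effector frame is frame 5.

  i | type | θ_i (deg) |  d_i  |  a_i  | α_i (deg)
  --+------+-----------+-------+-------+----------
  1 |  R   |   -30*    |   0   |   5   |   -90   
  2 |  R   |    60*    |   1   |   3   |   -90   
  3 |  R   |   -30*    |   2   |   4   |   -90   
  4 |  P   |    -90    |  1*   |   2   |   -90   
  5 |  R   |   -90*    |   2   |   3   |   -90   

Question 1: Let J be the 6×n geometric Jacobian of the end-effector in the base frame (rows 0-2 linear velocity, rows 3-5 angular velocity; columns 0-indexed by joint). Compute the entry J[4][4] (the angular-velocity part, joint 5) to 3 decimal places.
0.217

axis z_4 = (0.6250,0.2165,-0.7500); lever o_n−o_4 = (0.6005,-2.1920,-2.7990)
cross product → J_v[:, 4] = (-2.2500,1.2990,-1.5000)
J_ω[:, 4] = z_4
entry J[4][4] = 0.2165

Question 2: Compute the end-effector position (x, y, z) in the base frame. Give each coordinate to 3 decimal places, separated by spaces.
6.013 -2.853 -10.830

after link 1: o_1 = (4.3301, -2.5000, 0.0000)
after link 2: o_2 = (6.1292, -2.3840, -2.5981)
after link 3: o_3 = (7.1292, -0.6519, -6.5981)
after link 4: o_4 = (5.4127, -0.6609, -8.0311)
after link 5: o_5 = (6.0131, -2.8529, -10.8301)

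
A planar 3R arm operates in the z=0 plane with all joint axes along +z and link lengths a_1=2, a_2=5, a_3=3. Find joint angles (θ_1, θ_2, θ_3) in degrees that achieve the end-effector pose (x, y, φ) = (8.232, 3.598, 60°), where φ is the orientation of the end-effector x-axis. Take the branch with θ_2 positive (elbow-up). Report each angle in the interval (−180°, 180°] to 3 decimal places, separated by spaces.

-13.106 30.005 43.101

wrist centre = target − a_3·(cos φ, sin φ) = (6.7320, 0.9999)
cos θ_2 = (46.3197−2²−5²)/(2·2·5) = 0.8660; θ_2 = 30.0048° (elbow-up)
β = atan2(0.9999,6.7320) = 8.4485°; ψ = atan2(2.5004,6.3299) = 21.5544°
θ_1 = β − ψ = -13.1058°
θ_3 = φ − θ_1 − θ_2 = 43.1010° (wrapped to (-180°,180°])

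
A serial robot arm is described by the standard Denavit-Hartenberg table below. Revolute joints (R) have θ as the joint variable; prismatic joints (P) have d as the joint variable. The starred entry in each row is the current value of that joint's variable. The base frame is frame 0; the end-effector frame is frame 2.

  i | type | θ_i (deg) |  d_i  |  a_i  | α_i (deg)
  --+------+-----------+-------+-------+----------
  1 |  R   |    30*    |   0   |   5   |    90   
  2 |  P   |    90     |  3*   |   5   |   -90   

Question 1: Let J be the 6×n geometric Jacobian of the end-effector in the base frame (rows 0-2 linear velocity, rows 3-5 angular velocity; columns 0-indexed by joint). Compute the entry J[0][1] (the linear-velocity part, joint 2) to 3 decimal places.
0.500

prismatic axis z_1 = (0.5000,-0.8660,0.0000)
J_v[:, 1] = z_1; J_ω[:, 1] = (0,0,0)
entry J[0][1] = 0.5000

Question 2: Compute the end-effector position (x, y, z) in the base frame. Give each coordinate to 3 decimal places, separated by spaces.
after link 1: o_1 = (4.3301, 2.5000, 0.0000)
after link 2: o_2 = (5.8301, -0.0981, 5.0000)

5.830 -0.098 5.000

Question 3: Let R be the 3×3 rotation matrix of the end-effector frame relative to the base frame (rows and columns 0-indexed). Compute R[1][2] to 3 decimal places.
End-effector z-axis (col 2 of R) = (-0.8660,-0.5000,0.0000)
R[1][2] = -0.5000

-0.500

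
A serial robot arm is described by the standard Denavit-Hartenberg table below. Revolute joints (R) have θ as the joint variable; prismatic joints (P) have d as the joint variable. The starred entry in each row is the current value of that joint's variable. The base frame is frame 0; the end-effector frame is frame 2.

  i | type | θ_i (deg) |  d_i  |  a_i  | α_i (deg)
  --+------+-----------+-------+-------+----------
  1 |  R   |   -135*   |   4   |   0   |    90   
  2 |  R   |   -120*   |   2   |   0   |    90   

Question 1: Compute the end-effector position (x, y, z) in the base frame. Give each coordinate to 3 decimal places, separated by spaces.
-1.414 1.414 4.000

after link 1: o_1 = (0.0000, 0.0000, 4.0000)
after link 2: o_2 = (-1.4142, 1.4142, 4.0000)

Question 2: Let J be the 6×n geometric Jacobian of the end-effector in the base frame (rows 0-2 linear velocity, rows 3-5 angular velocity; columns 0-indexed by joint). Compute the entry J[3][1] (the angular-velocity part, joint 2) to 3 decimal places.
axis z_1 = (-0.7071,0.7071,0.0000); lever o_n−o_1 = (-1.4142,1.4142,0.0000)
cross product → J_v[:, 1] = (-0.0000,-0.0000,0.0000)
J_ω[:, 1] = z_1
entry J[3][1] = -0.7071

-0.707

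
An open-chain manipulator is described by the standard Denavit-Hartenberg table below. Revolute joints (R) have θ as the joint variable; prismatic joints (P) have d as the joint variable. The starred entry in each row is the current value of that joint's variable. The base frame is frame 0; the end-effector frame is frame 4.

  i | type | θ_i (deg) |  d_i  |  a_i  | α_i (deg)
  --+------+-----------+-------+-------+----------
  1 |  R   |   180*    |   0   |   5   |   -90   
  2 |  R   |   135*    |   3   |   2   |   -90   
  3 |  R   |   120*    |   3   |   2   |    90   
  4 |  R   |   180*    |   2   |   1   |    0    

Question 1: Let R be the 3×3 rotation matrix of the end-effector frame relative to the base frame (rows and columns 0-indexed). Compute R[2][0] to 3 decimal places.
-0.354

End-effector x-axis (col 0 of R) = (0.3536,-0.8660,-0.3536)
R[2][0] = -0.3536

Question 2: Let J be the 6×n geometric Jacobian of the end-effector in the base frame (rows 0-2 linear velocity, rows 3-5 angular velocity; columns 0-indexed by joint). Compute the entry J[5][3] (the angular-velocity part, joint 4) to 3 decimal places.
axis z_3 = (0.6124,0.5000,-0.6124); lever o_n−o_3 = (1.5783,0.1340,-1.5783)
cross product → J_v[:, 3] = (-0.7071,0.0000,-0.7071)
J_ω[:, 3] = z_3
entry J[5][3] = -0.6124

-0.612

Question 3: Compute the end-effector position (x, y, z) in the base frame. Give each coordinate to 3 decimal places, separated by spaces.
after link 1: o_1 = (-5.0000, 0.0000, 0.0000)
after link 2: o_2 = (-3.5858, -3.0000, -1.4142)
after link 3: o_3 = (-2.1716, -1.2679, 1.4142)
after link 4: o_4 = (-0.5933, -1.1340, -0.1641)

-0.593 -1.134 -0.164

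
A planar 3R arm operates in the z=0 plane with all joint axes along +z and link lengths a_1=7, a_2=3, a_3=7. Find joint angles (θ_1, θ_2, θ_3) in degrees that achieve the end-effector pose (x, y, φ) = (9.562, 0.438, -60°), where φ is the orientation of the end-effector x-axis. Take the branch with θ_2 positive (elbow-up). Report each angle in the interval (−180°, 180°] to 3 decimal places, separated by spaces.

wrist centre = target − a_3·(cos φ, sin φ) = (6.0620, 6.5002)
cos θ_2 = (79.0002−7²−3²)/(2·7·3) = 0.5000; θ_2 = 59.9998° (elbow-up)
β = atan2(6.5002,6.0620) = 46.9977°; ψ = atan2(2.5981,8.5000) = 16.9960°
θ_1 = β − ψ = 30.0017°
θ_3 = φ − θ_1 − θ_2 = -150.0014° (wrapped to (-180°,180°])

30.002 60.000 -150.001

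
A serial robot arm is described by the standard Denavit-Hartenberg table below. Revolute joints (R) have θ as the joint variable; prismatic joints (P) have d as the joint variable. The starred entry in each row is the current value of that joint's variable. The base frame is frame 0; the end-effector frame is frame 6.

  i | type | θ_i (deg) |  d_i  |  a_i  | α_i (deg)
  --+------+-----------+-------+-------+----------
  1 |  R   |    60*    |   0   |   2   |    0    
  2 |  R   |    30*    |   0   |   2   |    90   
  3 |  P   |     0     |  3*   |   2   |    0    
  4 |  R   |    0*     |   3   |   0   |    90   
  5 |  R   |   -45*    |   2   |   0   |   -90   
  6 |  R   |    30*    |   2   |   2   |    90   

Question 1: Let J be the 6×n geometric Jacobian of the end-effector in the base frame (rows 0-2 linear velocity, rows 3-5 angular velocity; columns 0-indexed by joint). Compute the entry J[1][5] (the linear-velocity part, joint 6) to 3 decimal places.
axis z_5 = (0.7071,0.7071,0.0000); lever o_n−o_5 = (0.1895,2.6390,1.0000)
cross product → J_v[:, 5] = (0.7071,-0.7071,1.7321)
J_ω[:, 5] = z_5
entry J[1][5] = -0.7071

-0.707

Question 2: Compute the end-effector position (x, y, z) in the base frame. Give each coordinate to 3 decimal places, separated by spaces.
7.189 8.371 -1.000

after link 1: o_1 = (1.0000, 1.7321, 0.0000)
after link 2: o_2 = (1.0000, 3.7321, 0.0000)
after link 3: o_3 = (4.0000, 5.7321, 0.0000)
after link 4: o_4 = (7.0000, 5.7321, 0.0000)
after link 5: o_5 = (7.0000, 5.7321, -2.0000)
after link 6: o_6 = (7.1895, 8.3710, -1.0000)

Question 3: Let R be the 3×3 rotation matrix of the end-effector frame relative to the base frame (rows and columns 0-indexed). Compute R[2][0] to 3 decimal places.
0.500

End-effector x-axis (col 0 of R) = (-0.6124,0.6124,0.5000)
R[2][0] = 0.5000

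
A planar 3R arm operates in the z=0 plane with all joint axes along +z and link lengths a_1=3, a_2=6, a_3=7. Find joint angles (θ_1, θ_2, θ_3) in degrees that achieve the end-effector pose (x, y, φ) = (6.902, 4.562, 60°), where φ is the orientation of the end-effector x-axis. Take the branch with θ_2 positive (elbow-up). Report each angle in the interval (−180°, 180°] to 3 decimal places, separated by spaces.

-149.997 149.997 60.000

wrist centre = target − a_3·(cos φ, sin φ) = (3.4020, -1.5002)
cos θ_2 = (13.8241−3²−6²)/(2·3·6) = -0.8660; θ_2 = 149.9967° (elbow-up)
β = atan2(-1.5002,3.4020) = -23.7960°; ψ = atan2(3.0003,-2.1960) = 126.2011°
θ_1 = β − ψ = -149.9971°
θ_3 = φ − θ_1 − θ_2 = 60.0004° (wrapped to (-180°,180°])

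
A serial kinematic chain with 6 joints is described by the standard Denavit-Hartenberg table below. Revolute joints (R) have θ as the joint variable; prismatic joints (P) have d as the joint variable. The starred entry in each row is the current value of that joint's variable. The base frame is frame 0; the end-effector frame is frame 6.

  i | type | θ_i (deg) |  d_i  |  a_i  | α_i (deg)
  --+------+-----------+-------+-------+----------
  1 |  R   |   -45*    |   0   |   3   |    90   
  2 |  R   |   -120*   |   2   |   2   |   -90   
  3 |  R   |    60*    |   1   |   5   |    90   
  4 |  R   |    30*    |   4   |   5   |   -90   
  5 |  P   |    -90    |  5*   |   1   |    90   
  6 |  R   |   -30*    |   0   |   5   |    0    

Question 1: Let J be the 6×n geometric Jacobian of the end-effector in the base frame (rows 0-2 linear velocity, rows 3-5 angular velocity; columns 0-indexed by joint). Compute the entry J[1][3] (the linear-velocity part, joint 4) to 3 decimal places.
-5.568

axis z_3 = (-0.6597,-0.0474,-0.7500); lever o_n−o_3 = (-1.9570,-0.8680,-10.6639)
cross product → J_v[:, 3] = (-0.1459,-5.5676,0.4800)
J_ω[:, 3] = z_3
entry J[1][3] = -5.5676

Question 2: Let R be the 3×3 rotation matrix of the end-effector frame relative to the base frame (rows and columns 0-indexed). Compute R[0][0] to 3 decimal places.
-0.728

End-effector x-axis (col 0 of R) = (-0.7276,0.4214,-0.5413)
R[0][0] = -0.7276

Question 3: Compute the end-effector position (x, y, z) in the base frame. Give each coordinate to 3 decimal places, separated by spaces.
after link 1: o_1 = (2.1213, -2.1213, 0.0000)
after link 2: o_2 = (0.0000, -2.8284, -1.7321)
after link 3: o_3 = (2.7904, 0.5049, -4.3971)
after link 4: o_4 = (3.5685, 2.2017, -10.5221)
after link 5: o_5 = (4.4714, -2.4702, -12.3546)
after link 6: o_6 = (0.8333, -0.3631, -15.0610)

0.833 -0.363 -15.061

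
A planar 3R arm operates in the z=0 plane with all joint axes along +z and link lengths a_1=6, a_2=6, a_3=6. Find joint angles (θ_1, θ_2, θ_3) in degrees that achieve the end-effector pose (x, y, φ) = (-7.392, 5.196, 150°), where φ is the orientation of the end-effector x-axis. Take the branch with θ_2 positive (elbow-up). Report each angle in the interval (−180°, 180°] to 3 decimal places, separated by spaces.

59.996 150.003 -60.000

wrist centre = target − a_3·(cos φ, sin φ) = (-2.1958, 2.1960)
cos θ_2 = (9.6442−6²−6²)/(2·6·6) = -0.8661; θ_2 = 150.0032° (elbow-up)
β = atan2(2.1960,-2.1958) = 134.9980°; ψ = atan2(2.9997,0.8037) = 75.0016°
θ_1 = β − ψ = 59.9964°
θ_3 = φ − θ_1 − θ_2 = -59.9996° (wrapped to (-180°,180°])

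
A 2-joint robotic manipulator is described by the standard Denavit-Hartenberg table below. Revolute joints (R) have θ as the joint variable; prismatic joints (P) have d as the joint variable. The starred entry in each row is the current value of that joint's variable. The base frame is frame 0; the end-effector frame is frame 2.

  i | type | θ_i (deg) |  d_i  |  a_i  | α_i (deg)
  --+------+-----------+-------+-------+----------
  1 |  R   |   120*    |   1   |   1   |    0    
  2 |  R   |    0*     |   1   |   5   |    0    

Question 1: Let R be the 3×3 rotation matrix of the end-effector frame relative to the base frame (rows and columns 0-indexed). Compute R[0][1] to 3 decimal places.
-0.866

End-effector y-axis (col 1 of R) = (-0.8660,-0.5000,0.0000)
R[0][1] = -0.8660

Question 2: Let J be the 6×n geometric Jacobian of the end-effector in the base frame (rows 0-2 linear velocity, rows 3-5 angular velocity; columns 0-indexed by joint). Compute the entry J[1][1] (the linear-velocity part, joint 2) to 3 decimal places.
-2.500

axis z_1 = (0.0000,0.0000,1.0000); lever o_n−o_1 = (-2.5000,4.3301,1.0000)
cross product → J_v[:, 1] = (-4.3301,-2.5000,0.0000)
J_ω[:, 1] = z_1
entry J[1][1] = -2.5000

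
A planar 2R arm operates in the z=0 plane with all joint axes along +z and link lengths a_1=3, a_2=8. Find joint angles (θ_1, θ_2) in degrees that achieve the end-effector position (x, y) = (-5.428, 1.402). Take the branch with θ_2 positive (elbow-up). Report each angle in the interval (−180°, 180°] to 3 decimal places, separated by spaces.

cos θ_2 = (31.4288−3²−8²)/(2·3·8) = -0.8661; θ_2 = 150.0048° (elbow-up)
β = atan2(1.4020,-5.4280) = 165.5176°; ψ = atan2(3.9994,-3.9285) = 134.4877°
θ_1 = β − ψ = 31.0299°

31.030 150.005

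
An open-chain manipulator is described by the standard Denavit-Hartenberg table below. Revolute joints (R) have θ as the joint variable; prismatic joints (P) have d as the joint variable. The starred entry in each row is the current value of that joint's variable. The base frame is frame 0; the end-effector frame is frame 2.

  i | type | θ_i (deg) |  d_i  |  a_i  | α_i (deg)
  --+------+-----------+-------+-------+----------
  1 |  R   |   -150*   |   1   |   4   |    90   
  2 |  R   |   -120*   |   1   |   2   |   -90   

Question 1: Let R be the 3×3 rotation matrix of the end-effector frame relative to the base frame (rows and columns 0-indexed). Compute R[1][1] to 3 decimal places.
End-effector y-axis (col 1 of R) = (0.5000,-0.8660,-0.0000)
R[1][1] = -0.8660

-0.866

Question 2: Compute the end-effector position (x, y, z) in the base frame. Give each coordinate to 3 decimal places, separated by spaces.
-3.098 -0.634 -0.732

after link 1: o_1 = (-3.4641, -2.0000, 1.0000)
after link 2: o_2 = (-3.0981, -0.6340, -0.7321)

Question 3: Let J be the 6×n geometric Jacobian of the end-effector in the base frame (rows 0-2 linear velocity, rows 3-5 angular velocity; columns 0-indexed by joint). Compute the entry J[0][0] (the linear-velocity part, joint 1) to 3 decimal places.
0.634

axis z_0 = ẑ; lever o_n−o_0 = (-3.0981,-0.6340,-0.7321)
cross product → J_v[:, 0] = (0.6340,-3.0981,0.0000)
J_ω[:, 0] = z_0
entry J[0][0] = 0.6340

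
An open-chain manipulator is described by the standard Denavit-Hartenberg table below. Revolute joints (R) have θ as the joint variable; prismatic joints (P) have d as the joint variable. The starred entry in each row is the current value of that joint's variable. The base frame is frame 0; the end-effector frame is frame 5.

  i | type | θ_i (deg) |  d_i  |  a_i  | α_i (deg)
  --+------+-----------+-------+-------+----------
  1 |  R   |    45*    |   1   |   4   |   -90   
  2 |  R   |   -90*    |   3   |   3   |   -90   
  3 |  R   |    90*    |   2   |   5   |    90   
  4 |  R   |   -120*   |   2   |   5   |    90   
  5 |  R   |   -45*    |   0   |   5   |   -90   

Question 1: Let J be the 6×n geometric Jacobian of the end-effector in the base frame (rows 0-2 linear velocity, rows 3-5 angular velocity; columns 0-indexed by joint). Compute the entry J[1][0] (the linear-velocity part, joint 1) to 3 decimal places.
axis z_0 = ẑ; lever o_n−o_0 = (-2.5878,0.6193,2.4645)
cross product → J_v[:, 0] = (-0.6193,-2.5878,0.0000)
J_ω[:, 0] = z_0
entry J[1][0] = -2.5878

-2.588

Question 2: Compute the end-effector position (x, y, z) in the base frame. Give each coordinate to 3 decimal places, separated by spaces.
after link 1: o_1 = (2.8284, 2.8284, 1.0000)
after link 2: o_2 = (0.7071, 4.9497, 4.0000)
after link 3: o_3 = (5.6569, 2.8284, 4.0000)
after link 4: o_4 = (0.8272, 1.5343, 6.0000)
after link 5: o_5 = (-2.5878, 0.6193, 2.4645)

-2.588 0.619 2.464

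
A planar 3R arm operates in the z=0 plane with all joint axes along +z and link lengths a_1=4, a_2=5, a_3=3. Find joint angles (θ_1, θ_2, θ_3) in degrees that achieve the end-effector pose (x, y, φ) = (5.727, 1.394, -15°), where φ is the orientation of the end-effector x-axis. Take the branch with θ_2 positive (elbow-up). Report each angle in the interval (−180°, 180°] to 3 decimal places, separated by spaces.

-45.023 135.001 -104.978

wrist centre = target − a_3·(cos φ, sin φ) = (2.8292, 2.1705)
cos θ_2 = (12.7154−4²−5²)/(2·4·5) = -0.7071; θ_2 = 135.0007° (elbow-up)
β = atan2(2.1705,2.8292) = 37.4939°; ψ = atan2(3.5355,0.4644) = 82.5165°
θ_1 = β − ψ = -45.0226°
θ_3 = φ − θ_1 − θ_2 = -104.9781° (wrapped to (-180°,180°])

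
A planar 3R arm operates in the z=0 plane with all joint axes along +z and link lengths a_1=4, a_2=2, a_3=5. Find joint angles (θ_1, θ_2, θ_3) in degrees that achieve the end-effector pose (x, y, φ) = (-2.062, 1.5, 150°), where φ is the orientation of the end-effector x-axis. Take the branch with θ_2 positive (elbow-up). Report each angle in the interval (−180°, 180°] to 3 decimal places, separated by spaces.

-47.589 149.994 47.595

wrist centre = target − a_3·(cos φ, sin φ) = (2.2681, -1.0000)
cos θ_2 = (6.1444−4²−2²)/(2·4·2) = -0.8660; θ_2 = 149.9942° (elbow-up)
β = atan2(-1.0000,2.2681) = -23.7923°; ψ = atan2(1.0002,2.2681) = 23.7967°
θ_1 = β − ψ = -47.5890°
θ_3 = φ − θ_1 − θ_2 = 47.5948° (wrapped to (-180°,180°])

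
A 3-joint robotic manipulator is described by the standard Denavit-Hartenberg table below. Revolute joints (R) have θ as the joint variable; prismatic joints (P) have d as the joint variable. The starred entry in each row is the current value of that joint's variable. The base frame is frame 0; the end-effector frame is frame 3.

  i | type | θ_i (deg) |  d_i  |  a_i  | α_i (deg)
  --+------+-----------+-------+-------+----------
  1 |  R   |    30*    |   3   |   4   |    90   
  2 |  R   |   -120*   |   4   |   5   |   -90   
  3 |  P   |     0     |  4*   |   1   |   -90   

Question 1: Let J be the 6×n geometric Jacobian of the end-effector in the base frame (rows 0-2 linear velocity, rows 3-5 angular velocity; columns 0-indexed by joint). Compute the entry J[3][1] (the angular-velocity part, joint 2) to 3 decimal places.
axis z_1 = (0.5000,-0.8660,0.0000); lever o_n−o_1 = (2.4019,-3.2321,-7.1962)
cross product → J_v[:, 1] = (6.2321,3.5981,0.4641)
J_ω[:, 1] = z_1
entry J[3][1] = 0.5000

0.500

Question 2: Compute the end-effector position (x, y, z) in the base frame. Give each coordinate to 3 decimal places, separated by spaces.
5.866 -1.232 -4.196

after link 1: o_1 = (3.4641, 2.0000, 3.0000)
after link 2: o_2 = (3.2990, -2.7141, -1.3301)
after link 3: o_3 = (5.8660, -1.2321, -4.1962)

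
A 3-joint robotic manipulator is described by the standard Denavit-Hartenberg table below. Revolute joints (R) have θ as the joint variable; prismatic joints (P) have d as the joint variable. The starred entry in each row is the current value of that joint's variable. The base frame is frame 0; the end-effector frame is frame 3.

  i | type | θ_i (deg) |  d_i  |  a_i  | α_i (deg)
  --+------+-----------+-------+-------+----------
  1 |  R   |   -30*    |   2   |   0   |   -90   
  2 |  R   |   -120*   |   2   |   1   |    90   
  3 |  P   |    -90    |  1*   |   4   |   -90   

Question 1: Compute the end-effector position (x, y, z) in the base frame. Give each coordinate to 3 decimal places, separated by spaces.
after link 1: o_1 = (0.0000, 0.0000, 2.0000)
after link 2: o_2 = (0.5670, 1.9821, 2.8660)
after link 3: o_3 = (-2.1830, -1.0490, 2.3660)

-2.183 -1.049 2.366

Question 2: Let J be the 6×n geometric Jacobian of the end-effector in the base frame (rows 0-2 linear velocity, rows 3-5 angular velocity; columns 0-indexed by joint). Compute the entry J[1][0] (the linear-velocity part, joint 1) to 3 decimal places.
axis z_0 = ẑ; lever o_n−o_0 = (-2.1830,-1.0490,2.3660)
cross product → J_v[:, 0] = (1.0490,-2.1830,0.0000)
J_ω[:, 0] = z_0
entry J[1][0] = -2.1830

-2.183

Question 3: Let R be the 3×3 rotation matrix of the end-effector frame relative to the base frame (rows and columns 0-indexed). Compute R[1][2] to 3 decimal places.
0.250

End-effector z-axis (col 2 of R) = (-0.4330,0.2500,0.8660)
R[1][2] = 0.2500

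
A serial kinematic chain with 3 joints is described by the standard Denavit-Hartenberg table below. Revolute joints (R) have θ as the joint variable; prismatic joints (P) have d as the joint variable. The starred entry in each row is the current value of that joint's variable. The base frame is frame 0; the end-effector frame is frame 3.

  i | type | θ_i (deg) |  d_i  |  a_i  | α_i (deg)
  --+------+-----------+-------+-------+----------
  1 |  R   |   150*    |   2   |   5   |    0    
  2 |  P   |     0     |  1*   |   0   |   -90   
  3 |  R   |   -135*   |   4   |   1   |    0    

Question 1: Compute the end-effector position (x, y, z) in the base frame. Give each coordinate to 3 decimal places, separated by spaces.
-5.718 -1.318 3.707

after link 1: o_1 = (-4.3301, 2.5000, 2.0000)
after link 2: o_2 = (-4.3301, 2.5000, 3.0000)
after link 3: o_3 = (-5.7178, -1.3177, 3.7071)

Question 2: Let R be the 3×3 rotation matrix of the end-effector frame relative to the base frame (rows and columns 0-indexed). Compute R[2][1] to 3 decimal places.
0.707

End-effector y-axis (col 1 of R) = (-0.6124,0.3536,0.7071)
R[2][1] = 0.7071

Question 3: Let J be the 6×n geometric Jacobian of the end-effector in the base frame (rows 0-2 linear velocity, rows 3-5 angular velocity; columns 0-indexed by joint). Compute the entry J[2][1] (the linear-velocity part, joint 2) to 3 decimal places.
prismatic axis z_1 = (0.0000,0.0000,1.0000)
J_v[:, 1] = z_1; J_ω[:, 1] = (0,0,0)
entry J[2][1] = 1.0000

1.000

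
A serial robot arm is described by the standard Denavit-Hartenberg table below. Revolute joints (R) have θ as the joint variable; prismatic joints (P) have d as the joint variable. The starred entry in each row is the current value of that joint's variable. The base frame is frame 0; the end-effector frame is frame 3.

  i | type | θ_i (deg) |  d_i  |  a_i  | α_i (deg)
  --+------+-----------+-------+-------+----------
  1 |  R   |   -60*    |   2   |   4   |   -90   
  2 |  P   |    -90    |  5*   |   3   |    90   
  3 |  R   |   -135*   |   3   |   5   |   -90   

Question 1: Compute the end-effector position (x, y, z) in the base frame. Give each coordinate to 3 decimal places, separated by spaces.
after link 1: o_1 = (2.0000, -3.4641, 2.0000)
after link 2: o_2 = (6.3301, -0.9641, 5.0000)
after link 3: o_3 = (1.7683, -0.1338, 1.4645)

1.768 -0.134 1.464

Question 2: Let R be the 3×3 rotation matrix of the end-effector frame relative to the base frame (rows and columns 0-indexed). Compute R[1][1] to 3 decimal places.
-0.866

End-effector y-axis (col 1 of R) = (0.5000,-0.8660,-0.0000)
R[1][1] = -0.8660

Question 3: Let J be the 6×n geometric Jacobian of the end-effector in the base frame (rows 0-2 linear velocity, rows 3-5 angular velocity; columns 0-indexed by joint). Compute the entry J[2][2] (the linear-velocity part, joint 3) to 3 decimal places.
3.536

axis z_2 = (-0.5000,0.8660,0.0000); lever o_n−o_2 = (-4.5619,0.8303,-3.5355)
cross product → J_v[:, 2] = (-3.0619,-1.7678,3.5355)
J_ω[:, 2] = z_2
entry J[2][2] = 3.5355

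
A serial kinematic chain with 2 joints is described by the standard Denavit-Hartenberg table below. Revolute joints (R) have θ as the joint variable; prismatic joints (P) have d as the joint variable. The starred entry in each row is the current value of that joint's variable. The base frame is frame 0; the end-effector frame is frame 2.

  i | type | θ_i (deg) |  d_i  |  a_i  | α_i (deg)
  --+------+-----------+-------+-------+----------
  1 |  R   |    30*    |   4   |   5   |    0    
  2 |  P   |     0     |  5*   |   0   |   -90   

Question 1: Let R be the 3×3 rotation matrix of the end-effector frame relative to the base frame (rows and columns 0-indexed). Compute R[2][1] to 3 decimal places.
End-effector y-axis (col 1 of R) = (-0.0000,0.0000,-1.0000)
R[2][1] = -1.0000

-1.000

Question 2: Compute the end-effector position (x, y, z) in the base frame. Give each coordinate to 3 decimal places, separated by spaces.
after link 1: o_1 = (4.3301, 2.5000, 4.0000)
after link 2: o_2 = (4.3301, 2.5000, 9.0000)

4.330 2.500 9.000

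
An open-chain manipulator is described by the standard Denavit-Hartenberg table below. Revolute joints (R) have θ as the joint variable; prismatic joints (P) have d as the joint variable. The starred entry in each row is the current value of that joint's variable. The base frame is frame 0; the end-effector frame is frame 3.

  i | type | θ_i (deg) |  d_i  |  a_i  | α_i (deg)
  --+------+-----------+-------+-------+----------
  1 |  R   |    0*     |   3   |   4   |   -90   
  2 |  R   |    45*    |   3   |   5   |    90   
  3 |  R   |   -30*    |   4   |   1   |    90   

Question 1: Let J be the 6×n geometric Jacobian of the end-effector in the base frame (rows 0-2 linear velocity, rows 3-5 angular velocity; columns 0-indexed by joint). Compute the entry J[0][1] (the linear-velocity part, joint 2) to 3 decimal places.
-1.319

axis z_1 = (0.0000,1.0000,0.0000); lever o_n−o_1 = (6.9763,2.5000,-1.3195)
cross product → J_v[:, 1] = (-1.3195,0.0000,-6.9763)
J_ω[:, 1] = z_1
entry J[0][1] = -1.3195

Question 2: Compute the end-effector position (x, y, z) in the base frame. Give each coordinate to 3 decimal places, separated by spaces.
after link 1: o_1 = (4.0000, 0.0000, 3.0000)
after link 2: o_2 = (7.5355, 3.0000, -0.5355)
after link 3: o_3 = (10.9763, 2.5000, 1.6805)

10.976 2.500 1.681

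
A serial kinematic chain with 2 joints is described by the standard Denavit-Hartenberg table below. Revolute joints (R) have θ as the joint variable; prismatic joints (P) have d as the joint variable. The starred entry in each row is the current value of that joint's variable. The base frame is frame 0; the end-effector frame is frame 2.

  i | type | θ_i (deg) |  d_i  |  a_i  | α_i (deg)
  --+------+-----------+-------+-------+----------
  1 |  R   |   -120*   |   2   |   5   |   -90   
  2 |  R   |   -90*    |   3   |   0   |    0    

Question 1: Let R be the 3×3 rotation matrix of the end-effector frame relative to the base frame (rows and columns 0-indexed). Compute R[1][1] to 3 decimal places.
End-effector y-axis (col 1 of R) = (-0.5000,-0.8660,-0.0000)
R[1][1] = -0.8660

-0.866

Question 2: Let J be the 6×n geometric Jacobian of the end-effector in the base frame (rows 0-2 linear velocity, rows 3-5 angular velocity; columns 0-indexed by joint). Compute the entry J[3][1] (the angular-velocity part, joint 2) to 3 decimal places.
0.866

axis z_1 = (0.8660,-0.5000,0.0000); lever o_n−o_1 = (2.5981,-1.5000,0.0000)
cross product → J_v[:, 1] = (0.0000,0.0000,0.0000)
J_ω[:, 1] = z_1
entry J[3][1] = 0.8660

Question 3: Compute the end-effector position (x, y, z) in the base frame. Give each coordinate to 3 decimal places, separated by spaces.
after link 1: o_1 = (-2.5000, -4.3301, 2.0000)
after link 2: o_2 = (0.0981, -5.8301, 2.0000)

0.098 -5.830 2.000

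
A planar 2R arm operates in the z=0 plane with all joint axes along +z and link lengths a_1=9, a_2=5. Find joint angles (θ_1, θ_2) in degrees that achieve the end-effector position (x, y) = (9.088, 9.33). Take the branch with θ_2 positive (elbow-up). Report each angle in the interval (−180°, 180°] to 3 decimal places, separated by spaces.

30.002 44.999

cos θ_2 = (169.6406−9²−5²)/(2·9·5) = 0.7071; θ_2 = 44.9991° (elbow-up)
β = atan2(9.3300,9.0880) = 45.7528°; ψ = atan2(3.5355,12.5356) = 15.7503°
θ_1 = β − ψ = 30.0025°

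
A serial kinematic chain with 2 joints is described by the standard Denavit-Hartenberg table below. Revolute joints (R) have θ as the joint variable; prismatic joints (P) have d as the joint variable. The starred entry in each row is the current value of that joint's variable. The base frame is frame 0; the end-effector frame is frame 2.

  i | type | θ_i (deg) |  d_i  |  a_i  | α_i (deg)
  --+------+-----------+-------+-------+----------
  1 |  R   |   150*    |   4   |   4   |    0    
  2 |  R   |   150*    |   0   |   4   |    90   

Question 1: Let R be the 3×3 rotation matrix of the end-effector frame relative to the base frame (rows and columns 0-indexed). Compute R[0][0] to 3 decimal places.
0.500

End-effector x-axis (col 0 of R) = (0.5000,-0.8660,0.0000)
R[0][0] = 0.5000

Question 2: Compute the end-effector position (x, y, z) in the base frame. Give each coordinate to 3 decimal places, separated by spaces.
after link 1: o_1 = (-3.4641, 2.0000, 4.0000)
after link 2: o_2 = (-1.4641, -1.4641, 4.0000)

-1.464 -1.464 4.000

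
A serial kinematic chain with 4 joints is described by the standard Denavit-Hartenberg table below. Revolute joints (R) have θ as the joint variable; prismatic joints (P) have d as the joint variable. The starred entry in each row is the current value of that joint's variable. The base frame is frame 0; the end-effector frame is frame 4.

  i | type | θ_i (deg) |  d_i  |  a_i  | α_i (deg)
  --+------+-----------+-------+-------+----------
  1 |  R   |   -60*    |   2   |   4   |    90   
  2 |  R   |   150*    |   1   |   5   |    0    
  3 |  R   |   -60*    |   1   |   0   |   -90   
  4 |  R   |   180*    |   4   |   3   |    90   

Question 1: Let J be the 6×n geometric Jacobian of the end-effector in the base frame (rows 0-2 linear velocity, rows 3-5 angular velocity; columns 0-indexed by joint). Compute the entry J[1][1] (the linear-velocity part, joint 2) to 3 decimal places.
axis z_1 = (-0.8660,-0.5000,0.0000); lever o_n−o_1 = (-5.8971,6.2141,-0.5000)
cross product → J_v[:, 1] = (0.2500,-0.4330,-8.3301)
J_ω[:, 1] = z_1
entry J[1][1] = -0.4330

-0.433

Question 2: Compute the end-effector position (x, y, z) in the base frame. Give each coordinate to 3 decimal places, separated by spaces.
after link 1: o_1 = (2.0000, -3.4641, 2.0000)
after link 2: o_2 = (-1.0311, -0.2141, 4.5000)
after link 3: o_3 = (-1.8971, -0.7141, 4.5000)
after link 4: o_4 = (-3.8971, 2.7500, 1.5000)

-3.897 2.750 1.500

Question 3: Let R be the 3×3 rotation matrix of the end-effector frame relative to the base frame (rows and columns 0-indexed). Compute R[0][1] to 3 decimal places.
End-effector y-axis (col 1 of R) = (-0.5000,0.8660,-0.0000)
R[0][1] = -0.5000

-0.500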